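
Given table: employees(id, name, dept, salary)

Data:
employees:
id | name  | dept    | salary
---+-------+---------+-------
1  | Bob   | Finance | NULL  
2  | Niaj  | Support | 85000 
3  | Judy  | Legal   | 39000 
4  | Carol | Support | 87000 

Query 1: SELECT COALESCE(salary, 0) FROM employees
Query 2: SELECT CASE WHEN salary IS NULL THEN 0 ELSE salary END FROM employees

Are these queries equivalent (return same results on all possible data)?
Yes, equivalent

Both queries return: [(0,), (39000,), (85000,), (87000,)]

Reason: COALESCE vs CASE for NULL handling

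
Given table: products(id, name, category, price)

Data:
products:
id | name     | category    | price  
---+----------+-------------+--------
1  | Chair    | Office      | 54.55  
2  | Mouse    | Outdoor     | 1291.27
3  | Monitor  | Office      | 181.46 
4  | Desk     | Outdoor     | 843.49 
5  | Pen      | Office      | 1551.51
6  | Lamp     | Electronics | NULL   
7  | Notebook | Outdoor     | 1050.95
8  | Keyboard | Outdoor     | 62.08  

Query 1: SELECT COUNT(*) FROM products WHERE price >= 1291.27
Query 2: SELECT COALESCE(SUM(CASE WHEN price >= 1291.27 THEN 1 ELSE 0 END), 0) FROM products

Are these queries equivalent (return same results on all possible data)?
Yes, equivalent

Both queries return: [(2,)]

Reason: COUNT with WHERE vs conditional SUM (COALESCE handles empty-table NULL)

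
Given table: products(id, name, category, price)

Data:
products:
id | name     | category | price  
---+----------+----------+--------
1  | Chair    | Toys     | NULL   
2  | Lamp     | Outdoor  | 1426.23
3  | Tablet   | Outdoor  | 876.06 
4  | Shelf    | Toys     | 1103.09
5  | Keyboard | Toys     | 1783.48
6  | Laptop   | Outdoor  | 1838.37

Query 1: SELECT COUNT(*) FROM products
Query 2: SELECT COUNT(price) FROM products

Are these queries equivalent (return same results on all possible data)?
No, not equivalent

Query 1 returns: [(6,)]
Query 2 returns: [(5,)]

Reason: COUNT(*) includes NULLs, COUNT(column) excludes them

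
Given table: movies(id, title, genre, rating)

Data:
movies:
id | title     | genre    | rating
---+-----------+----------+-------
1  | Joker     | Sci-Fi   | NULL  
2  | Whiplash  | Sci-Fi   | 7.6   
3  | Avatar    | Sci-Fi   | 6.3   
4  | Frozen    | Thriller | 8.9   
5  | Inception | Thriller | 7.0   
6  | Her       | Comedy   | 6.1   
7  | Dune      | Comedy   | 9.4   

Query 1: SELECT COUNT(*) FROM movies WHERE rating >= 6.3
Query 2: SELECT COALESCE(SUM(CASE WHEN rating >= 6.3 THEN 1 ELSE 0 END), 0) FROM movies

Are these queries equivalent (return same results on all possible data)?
Yes, equivalent

Both queries return: [(5,)]

Reason: COUNT with WHERE vs conditional SUM (COALESCE handles empty-table NULL)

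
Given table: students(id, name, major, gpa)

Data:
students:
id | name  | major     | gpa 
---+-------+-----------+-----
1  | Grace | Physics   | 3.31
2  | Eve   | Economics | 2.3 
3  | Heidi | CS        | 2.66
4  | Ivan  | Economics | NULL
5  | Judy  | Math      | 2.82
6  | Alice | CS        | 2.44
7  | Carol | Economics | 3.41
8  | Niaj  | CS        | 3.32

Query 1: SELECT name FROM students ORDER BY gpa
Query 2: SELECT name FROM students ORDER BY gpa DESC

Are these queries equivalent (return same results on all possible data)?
No, not equivalent

Query 1 returns: [('Ivan',), ('Eve',), ('Alice',), ('Heidi',), ('Judy',), ('Grace',), ('Niaj',), ('Carol',)]
Query 2 returns: [('Carol',), ('Niaj',), ('Grace',), ('Judy',), ('Heidi',), ('Alice',), ('Eve',), ('Ivan',)]

Reason: ASC vs DESC gives opposite ordering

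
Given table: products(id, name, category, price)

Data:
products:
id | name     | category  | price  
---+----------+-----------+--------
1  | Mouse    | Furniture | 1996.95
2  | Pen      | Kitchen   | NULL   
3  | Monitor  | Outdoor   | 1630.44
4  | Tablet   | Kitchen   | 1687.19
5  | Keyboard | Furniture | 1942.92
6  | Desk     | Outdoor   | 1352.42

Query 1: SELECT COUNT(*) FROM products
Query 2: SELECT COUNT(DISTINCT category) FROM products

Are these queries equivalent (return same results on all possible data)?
No, not equivalent

Query 1 returns: [(6,)]
Query 2 returns: [(3,)]

Reason: COUNT(*) counts rows, COUNT(DISTINCT category) counts unique categorys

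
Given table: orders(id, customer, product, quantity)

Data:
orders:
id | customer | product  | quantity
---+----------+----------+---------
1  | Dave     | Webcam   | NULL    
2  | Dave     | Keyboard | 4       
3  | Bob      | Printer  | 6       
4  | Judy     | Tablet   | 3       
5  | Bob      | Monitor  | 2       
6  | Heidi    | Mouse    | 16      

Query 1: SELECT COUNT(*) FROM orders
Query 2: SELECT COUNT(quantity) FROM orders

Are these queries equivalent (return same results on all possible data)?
No, not equivalent

Query 1 returns: [(6,)]
Query 2 returns: [(5,)]

Reason: COUNT(*) includes NULLs, COUNT(column) excludes them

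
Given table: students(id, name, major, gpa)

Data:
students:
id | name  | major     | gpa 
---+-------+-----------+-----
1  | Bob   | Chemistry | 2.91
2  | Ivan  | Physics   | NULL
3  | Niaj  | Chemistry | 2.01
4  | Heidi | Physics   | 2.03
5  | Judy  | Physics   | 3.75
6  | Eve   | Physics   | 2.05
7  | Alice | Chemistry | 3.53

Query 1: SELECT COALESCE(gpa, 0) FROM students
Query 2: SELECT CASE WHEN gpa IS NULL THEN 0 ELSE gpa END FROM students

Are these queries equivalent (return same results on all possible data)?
Yes, equivalent

Both queries return: [(0,), (2.01,), (2.03,), (2.05,), (2.91,), (3.53,), (3.75,)]

Reason: COALESCE vs CASE for NULL handling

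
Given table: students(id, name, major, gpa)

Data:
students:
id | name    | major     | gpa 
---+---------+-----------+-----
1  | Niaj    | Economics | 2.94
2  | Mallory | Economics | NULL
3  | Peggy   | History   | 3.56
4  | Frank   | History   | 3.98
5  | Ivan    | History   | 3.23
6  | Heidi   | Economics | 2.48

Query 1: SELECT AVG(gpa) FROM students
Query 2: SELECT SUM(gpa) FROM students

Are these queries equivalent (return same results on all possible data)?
No, not equivalent

Query 1 returns: [(3.2380000000000004,)]
Query 2 returns: [(16.19,)]

Reason: AVG vs SUM give different aggregate values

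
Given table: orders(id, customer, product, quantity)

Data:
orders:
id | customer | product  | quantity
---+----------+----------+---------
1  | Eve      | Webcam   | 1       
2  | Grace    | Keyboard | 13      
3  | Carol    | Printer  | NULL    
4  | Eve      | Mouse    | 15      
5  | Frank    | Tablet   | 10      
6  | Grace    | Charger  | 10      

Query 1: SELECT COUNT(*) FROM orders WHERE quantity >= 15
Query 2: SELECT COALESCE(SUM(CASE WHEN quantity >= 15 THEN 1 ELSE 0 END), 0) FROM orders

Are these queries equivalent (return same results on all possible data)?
Yes, equivalent

Both queries return: [(1,)]

Reason: COUNT with WHERE vs conditional SUM (COALESCE handles empty-table NULL)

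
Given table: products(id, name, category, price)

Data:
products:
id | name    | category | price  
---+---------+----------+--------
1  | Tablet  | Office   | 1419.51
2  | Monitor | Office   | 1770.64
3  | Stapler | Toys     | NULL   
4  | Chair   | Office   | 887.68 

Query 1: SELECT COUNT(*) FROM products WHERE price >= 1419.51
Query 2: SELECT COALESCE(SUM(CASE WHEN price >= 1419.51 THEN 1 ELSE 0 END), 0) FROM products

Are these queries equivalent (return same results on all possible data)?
Yes, equivalent

Both queries return: [(2,)]

Reason: COUNT with WHERE vs conditional SUM (COALESCE handles empty-table NULL)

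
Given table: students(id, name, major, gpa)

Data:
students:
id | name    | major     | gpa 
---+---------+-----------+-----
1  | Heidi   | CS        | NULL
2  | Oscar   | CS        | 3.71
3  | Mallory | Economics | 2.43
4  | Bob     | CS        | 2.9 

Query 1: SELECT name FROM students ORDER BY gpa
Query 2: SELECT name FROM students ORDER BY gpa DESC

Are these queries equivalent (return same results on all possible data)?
No, not equivalent

Query 1 returns: [('Heidi',), ('Mallory',), ('Bob',), ('Oscar',)]
Query 2 returns: [('Oscar',), ('Bob',), ('Mallory',), ('Heidi',)]

Reason: ASC vs DESC gives opposite ordering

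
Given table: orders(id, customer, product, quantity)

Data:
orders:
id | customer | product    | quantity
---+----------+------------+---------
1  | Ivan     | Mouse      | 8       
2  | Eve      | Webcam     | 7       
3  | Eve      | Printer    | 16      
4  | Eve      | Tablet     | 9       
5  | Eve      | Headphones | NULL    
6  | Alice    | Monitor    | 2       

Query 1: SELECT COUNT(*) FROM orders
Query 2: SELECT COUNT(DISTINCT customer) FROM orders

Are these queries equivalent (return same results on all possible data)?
No, not equivalent

Query 1 returns: [(6,)]
Query 2 returns: [(3,)]

Reason: COUNT(*) counts rows, COUNT(DISTINCT customer) counts unique customers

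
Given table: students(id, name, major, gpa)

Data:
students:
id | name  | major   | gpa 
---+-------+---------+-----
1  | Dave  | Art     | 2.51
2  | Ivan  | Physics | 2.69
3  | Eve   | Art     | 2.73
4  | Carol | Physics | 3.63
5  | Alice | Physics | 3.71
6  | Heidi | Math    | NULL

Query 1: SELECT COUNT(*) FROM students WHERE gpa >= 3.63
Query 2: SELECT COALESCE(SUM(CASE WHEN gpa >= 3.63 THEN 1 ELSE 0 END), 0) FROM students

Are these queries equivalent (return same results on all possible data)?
Yes, equivalent

Both queries return: [(2,)]

Reason: COUNT with WHERE vs conditional SUM (COALESCE handles empty-table NULL)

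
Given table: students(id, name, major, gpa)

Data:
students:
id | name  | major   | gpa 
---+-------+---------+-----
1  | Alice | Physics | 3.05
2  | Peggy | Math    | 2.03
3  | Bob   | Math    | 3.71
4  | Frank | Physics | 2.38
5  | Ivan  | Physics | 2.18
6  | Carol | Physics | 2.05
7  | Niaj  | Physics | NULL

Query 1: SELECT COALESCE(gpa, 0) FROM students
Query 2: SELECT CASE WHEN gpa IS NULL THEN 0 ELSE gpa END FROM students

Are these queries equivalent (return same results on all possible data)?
Yes, equivalent

Both queries return: [(0,), (2.03,), (2.05,), (2.18,), (2.38,), (3.05,), (3.71,)]

Reason: COALESCE vs CASE for NULL handling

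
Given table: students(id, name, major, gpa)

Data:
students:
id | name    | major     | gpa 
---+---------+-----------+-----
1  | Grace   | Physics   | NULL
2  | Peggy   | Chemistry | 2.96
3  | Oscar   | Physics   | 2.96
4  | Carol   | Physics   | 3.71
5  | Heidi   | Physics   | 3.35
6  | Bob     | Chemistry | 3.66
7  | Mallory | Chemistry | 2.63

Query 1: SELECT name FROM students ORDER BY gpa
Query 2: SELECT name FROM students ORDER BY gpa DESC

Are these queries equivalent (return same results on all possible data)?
No, not equivalent

Query 1 returns: [('Grace',), ('Mallory',), ('Peggy',), ('Oscar',), ('Heidi',), ('Bob',), ('Carol',)]
Query 2 returns: [('Carol',), ('Bob',), ('Heidi',), ('Peggy',), ('Oscar',), ('Mallory',), ('Grace',)]

Reason: ASC vs DESC gives opposite ordering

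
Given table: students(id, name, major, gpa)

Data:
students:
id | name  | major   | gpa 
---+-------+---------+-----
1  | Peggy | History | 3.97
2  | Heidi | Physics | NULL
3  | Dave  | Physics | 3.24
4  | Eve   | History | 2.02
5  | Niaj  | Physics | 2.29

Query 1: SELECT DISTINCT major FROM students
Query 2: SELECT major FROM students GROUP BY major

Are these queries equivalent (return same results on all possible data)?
Yes, equivalent

Both queries return: [('History',), ('Physics',)]

Reason: Both get unique majors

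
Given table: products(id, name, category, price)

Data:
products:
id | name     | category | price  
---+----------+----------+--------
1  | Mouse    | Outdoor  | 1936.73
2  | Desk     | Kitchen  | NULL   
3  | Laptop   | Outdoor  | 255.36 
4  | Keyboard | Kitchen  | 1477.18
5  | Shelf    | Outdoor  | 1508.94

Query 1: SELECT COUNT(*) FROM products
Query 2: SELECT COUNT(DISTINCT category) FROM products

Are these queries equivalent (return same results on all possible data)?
No, not equivalent

Query 1 returns: [(5,)]
Query 2 returns: [(2,)]

Reason: COUNT(*) counts rows, COUNT(DISTINCT category) counts unique categorys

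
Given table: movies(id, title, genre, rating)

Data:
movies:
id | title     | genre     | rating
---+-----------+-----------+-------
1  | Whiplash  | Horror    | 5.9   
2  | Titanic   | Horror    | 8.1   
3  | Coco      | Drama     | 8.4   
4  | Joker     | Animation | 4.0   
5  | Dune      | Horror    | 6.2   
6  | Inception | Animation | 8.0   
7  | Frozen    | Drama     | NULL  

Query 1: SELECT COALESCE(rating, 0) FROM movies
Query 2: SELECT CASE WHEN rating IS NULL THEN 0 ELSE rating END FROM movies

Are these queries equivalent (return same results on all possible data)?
Yes, equivalent

Both queries return: [(0,), (4.0,), (5.9,), (6.2,), (8.0,), (8.1,), (8.4,)]

Reason: COALESCE vs CASE for NULL handling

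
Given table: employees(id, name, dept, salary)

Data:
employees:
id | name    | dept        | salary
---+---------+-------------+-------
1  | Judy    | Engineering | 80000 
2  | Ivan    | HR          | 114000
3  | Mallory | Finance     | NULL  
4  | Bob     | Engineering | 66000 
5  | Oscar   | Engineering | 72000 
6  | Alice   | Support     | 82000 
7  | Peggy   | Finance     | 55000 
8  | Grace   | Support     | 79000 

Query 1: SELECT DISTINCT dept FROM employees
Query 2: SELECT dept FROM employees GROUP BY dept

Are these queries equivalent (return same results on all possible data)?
Yes, equivalent

Both queries return: [('Engineering',), ('Finance',), ('HR',), ('Support',)]

Reason: Both get unique depts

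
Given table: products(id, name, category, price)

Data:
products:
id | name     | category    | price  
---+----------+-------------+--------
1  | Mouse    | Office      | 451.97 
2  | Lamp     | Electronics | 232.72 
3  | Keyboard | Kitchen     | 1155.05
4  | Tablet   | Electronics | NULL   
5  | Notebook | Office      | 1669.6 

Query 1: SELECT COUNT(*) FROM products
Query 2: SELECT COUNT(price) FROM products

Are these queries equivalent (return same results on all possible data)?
No, not equivalent

Query 1 returns: [(5,)]
Query 2 returns: [(4,)]

Reason: COUNT(*) includes NULLs, COUNT(column) excludes them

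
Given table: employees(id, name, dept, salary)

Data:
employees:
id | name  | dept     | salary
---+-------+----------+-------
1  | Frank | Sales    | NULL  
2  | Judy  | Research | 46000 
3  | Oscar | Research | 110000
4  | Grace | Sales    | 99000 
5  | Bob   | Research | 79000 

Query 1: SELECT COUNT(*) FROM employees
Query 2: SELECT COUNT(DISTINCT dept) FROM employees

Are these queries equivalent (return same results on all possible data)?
No, not equivalent

Query 1 returns: [(5,)]
Query 2 returns: [(2,)]

Reason: COUNT(*) counts rows, COUNT(DISTINCT dept) counts unique depts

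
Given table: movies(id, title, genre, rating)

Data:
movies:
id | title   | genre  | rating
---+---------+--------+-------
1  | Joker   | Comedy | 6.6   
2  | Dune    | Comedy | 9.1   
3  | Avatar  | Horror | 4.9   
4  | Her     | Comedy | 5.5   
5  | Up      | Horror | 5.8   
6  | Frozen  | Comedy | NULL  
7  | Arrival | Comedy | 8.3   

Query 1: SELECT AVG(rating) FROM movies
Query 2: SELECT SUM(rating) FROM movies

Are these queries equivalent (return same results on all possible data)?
No, not equivalent

Query 1 returns: [(6.7,)]
Query 2 returns: [(40.2,)]

Reason: AVG vs SUM give different aggregate values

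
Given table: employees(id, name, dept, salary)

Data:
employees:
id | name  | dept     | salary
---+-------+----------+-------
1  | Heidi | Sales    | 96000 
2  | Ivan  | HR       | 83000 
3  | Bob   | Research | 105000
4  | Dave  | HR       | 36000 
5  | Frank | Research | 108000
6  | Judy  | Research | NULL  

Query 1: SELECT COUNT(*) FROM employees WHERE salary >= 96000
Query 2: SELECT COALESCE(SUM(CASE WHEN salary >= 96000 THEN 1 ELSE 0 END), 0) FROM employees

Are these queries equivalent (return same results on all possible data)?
Yes, equivalent

Both queries return: [(3,)]

Reason: COUNT with WHERE vs conditional SUM (COALESCE handles empty-table NULL)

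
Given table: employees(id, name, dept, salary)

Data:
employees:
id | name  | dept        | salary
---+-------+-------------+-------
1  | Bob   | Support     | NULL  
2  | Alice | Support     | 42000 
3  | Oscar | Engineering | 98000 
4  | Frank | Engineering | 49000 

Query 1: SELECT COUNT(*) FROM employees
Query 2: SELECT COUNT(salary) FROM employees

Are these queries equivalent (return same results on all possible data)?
No, not equivalent

Query 1 returns: [(4,)]
Query 2 returns: [(3,)]

Reason: COUNT(*) includes NULLs, COUNT(column) excludes them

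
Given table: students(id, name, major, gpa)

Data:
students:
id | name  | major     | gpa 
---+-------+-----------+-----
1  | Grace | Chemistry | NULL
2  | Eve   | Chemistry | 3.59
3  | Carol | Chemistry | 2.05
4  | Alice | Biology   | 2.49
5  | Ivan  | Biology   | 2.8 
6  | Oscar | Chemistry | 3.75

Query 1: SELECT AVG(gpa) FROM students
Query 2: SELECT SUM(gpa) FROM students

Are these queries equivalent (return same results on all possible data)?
No, not equivalent

Query 1 returns: [(2.936,)]
Query 2 returns: [(14.68,)]

Reason: AVG vs SUM give different aggregate values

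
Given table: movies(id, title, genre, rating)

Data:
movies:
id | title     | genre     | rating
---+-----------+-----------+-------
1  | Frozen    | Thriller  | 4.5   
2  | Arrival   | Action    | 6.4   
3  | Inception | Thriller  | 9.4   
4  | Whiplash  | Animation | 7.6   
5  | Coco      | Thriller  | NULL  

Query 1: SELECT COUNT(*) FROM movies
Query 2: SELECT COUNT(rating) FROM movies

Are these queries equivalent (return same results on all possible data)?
No, not equivalent

Query 1 returns: [(5,)]
Query 2 returns: [(4,)]

Reason: COUNT(*) includes NULLs, COUNT(column) excludes them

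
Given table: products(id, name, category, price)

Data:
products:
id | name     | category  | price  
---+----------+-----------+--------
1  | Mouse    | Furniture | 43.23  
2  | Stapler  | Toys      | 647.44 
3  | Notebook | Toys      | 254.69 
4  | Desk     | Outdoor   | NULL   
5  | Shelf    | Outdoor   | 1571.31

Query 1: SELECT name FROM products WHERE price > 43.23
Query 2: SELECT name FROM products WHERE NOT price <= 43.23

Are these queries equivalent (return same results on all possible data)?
Yes, equivalent

Both queries return: [('Notebook',), ('Shelf',), ('Stapler',)]

Reason: Both filter price > 43.23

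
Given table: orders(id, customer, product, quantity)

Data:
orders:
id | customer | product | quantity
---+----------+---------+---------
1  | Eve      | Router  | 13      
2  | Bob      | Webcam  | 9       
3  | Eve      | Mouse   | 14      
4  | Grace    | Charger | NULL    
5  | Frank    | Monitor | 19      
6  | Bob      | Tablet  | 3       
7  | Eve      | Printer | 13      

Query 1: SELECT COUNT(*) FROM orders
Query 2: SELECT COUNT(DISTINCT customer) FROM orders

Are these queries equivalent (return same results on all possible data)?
No, not equivalent

Query 1 returns: [(7,)]
Query 2 returns: [(4,)]

Reason: COUNT(*) counts rows, COUNT(DISTINCT customer) counts unique customers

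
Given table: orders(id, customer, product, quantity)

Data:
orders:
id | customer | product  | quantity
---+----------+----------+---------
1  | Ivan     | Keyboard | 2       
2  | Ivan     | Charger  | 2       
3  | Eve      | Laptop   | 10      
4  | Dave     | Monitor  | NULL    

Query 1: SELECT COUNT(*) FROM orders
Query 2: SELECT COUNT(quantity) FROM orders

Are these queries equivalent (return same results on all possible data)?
No, not equivalent

Query 1 returns: [(4,)]
Query 2 returns: [(3,)]

Reason: COUNT(*) includes NULLs, COUNT(column) excludes them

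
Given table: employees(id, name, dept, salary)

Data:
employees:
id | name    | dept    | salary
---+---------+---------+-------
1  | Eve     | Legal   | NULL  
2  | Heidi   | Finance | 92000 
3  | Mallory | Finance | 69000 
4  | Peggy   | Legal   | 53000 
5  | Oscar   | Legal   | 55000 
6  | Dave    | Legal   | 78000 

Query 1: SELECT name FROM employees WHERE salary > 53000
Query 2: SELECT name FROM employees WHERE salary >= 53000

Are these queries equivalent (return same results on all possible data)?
No, not equivalent

Query 1 returns: [('Heidi',), ('Mallory',), ('Oscar',), ('Dave',)]
Query 2 returns: [('Heidi',), ('Mallory',), ('Peggy',), ('Oscar',), ('Dave',)]

Reason: > vs >= gives different results when salary = 53000 exists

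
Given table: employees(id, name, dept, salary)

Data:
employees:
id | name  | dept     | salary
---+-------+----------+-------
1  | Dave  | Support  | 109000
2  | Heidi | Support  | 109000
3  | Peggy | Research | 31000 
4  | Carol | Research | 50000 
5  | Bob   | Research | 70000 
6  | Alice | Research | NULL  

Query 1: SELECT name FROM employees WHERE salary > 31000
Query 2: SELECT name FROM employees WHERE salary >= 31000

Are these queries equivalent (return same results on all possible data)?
No, not equivalent

Query 1 returns: [('Dave',), ('Heidi',), ('Carol',), ('Bob',)]
Query 2 returns: [('Dave',), ('Heidi',), ('Peggy',), ('Carol',), ('Bob',)]

Reason: > vs >= gives different results when salary = 31000 exists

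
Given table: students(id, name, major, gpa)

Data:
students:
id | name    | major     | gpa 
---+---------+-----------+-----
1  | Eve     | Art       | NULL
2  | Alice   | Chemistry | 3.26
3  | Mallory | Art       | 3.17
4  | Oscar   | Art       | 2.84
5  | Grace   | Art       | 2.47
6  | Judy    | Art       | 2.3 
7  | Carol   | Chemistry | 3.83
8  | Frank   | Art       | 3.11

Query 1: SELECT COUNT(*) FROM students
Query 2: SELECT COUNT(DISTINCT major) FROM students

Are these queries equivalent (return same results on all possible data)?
No, not equivalent

Query 1 returns: [(8,)]
Query 2 returns: [(2,)]

Reason: COUNT(*) counts rows, COUNT(DISTINCT major) counts unique majors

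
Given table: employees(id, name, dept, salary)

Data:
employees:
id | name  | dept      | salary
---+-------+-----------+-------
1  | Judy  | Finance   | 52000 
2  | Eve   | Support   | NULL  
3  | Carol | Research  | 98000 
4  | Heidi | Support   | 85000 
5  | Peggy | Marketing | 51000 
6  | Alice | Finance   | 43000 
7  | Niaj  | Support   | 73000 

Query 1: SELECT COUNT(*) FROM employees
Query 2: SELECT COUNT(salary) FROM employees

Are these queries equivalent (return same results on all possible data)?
No, not equivalent

Query 1 returns: [(7,)]
Query 2 returns: [(6,)]

Reason: COUNT(*) includes NULLs, COUNT(column) excludes them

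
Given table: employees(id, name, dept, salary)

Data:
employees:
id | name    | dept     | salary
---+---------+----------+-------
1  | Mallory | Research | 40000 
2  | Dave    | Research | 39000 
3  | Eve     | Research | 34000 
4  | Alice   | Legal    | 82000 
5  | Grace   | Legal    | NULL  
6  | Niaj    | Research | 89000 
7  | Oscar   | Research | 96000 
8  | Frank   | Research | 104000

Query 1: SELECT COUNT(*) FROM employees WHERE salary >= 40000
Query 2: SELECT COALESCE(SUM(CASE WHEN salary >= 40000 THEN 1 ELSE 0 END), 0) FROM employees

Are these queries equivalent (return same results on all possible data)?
Yes, equivalent

Both queries return: [(5,)]

Reason: COUNT with WHERE vs conditional SUM (COALESCE handles empty-table NULL)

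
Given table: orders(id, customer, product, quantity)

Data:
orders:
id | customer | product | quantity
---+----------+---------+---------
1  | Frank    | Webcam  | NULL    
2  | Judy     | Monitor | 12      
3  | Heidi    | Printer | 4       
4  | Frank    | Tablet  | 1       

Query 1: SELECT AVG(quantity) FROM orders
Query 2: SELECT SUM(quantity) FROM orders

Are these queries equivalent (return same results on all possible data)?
No, not equivalent

Query 1 returns: [(5.666666666666667,)]
Query 2 returns: [(17,)]

Reason: AVG vs SUM give different aggregate values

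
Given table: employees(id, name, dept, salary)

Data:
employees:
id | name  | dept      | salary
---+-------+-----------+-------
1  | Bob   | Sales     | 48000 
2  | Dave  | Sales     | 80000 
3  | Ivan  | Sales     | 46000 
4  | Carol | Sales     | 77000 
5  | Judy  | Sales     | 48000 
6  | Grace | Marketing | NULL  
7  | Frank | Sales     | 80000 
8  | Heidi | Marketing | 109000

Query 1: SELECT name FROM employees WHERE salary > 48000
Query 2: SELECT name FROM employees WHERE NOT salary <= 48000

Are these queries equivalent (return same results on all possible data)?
Yes, equivalent

Both queries return: [('Carol',), ('Dave',), ('Frank',), ('Heidi',)]

Reason: Both filter salary > 48000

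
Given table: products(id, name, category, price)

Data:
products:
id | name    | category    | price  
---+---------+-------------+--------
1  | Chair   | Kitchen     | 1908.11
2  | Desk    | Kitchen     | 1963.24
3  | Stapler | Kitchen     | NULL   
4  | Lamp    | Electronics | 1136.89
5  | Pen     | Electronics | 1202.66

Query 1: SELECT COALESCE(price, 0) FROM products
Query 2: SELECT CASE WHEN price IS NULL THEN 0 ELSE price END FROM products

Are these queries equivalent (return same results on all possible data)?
Yes, equivalent

Both queries return: [(0,), (1136.89,), (1202.66,), (1908.11,), (1963.24,)]

Reason: COALESCE vs CASE for NULL handling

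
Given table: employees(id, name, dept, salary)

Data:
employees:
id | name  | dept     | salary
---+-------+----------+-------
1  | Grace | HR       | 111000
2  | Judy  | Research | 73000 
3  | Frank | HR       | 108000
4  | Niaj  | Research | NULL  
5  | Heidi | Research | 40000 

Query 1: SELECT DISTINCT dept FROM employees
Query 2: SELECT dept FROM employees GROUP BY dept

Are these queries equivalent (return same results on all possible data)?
Yes, equivalent

Both queries return: [('HR',), ('Research',)]

Reason: Both get unique depts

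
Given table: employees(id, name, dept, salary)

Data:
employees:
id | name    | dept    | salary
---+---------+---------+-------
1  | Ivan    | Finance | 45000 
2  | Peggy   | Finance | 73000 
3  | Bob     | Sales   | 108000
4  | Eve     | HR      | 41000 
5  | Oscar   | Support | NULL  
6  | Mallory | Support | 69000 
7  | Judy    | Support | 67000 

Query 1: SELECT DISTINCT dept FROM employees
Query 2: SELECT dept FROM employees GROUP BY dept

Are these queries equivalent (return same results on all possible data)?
Yes, equivalent

Both queries return: [('Finance',), ('HR',), ('Sales',), ('Support',)]

Reason: Both get unique depts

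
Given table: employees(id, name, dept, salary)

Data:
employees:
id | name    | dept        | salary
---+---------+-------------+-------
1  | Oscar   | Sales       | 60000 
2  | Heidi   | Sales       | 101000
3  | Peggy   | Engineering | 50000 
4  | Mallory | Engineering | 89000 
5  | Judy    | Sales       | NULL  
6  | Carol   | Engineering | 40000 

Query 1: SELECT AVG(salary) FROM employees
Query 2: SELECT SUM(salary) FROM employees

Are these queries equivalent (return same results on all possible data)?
No, not equivalent

Query 1 returns: [(68000.0,)]
Query 2 returns: [(340000,)]

Reason: AVG vs SUM give different aggregate values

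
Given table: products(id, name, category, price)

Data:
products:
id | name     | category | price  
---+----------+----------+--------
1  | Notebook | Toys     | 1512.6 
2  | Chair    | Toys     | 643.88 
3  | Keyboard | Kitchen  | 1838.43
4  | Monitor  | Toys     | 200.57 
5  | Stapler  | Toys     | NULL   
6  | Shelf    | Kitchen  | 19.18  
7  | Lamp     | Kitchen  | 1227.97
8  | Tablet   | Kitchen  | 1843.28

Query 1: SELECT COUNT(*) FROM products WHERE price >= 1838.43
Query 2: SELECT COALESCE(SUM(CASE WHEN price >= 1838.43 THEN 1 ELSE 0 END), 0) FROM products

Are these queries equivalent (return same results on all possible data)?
Yes, equivalent

Both queries return: [(2,)]

Reason: COUNT with WHERE vs conditional SUM (COALESCE handles empty-table NULL)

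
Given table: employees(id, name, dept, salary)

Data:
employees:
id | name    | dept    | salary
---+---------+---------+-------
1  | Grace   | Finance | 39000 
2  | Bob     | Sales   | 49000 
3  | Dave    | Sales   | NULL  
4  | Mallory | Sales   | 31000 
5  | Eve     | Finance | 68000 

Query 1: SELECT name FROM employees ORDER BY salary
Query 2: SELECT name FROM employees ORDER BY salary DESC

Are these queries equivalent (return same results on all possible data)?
No, not equivalent

Query 1 returns: [('Dave',), ('Mallory',), ('Grace',), ('Bob',), ('Eve',)]
Query 2 returns: [('Eve',), ('Bob',), ('Grace',), ('Mallory',), ('Dave',)]

Reason: ASC vs DESC gives opposite ordering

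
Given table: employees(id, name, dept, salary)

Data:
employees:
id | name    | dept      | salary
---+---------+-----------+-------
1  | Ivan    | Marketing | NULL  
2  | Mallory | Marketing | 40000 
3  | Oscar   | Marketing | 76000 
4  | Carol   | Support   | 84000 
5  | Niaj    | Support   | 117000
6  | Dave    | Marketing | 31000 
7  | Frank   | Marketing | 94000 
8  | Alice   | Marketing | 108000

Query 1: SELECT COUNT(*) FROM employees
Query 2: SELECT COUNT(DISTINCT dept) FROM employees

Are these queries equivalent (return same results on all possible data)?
No, not equivalent

Query 1 returns: [(8,)]
Query 2 returns: [(2,)]

Reason: COUNT(*) counts rows, COUNT(DISTINCT dept) counts unique depts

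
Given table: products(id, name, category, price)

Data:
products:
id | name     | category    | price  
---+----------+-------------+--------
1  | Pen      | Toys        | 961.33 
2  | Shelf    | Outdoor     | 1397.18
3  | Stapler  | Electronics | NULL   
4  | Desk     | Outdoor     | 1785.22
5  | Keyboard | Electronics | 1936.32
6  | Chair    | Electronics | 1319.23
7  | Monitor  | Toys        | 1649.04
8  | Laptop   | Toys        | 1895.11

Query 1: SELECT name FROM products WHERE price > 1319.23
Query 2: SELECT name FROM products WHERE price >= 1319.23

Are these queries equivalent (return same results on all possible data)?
No, not equivalent

Query 1 returns: [('Shelf',), ('Desk',), ('Keyboard',), ('Monitor',), ('Laptop',)]
Query 2 returns: [('Shelf',), ('Desk',), ('Keyboard',), ('Chair',), ('Monitor',), ('Laptop',)]

Reason: > vs >= gives different results when price = 1319.23 exists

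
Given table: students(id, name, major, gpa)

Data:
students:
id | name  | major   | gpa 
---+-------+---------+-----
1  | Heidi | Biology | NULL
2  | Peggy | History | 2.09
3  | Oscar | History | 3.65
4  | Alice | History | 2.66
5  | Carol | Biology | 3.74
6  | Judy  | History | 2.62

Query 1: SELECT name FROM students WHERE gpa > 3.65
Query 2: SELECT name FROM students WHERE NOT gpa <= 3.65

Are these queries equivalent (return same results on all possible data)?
Yes, equivalent

Both queries return: [('Carol',)]

Reason: Both filter gpa > 3.65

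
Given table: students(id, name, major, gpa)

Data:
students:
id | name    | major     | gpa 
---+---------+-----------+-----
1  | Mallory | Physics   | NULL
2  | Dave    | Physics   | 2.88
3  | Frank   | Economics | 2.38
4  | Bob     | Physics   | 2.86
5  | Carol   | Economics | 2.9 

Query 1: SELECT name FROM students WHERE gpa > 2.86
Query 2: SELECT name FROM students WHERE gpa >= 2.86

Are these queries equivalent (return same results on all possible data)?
No, not equivalent

Query 1 returns: [('Dave',), ('Carol',)]
Query 2 returns: [('Dave',), ('Bob',), ('Carol',)]

Reason: > vs >= gives different results when gpa = 2.86 exists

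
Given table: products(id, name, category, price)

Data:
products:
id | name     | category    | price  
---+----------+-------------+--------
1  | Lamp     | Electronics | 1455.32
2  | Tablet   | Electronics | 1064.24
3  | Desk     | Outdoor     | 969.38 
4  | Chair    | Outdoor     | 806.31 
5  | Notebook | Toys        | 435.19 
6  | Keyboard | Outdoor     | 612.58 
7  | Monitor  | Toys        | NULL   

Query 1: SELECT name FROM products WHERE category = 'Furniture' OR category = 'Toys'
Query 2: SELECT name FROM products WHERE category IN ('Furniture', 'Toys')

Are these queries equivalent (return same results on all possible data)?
Yes, equivalent

Both queries return: [('Monitor',), ('Notebook',)]

Reason: OR vs IN are equivalent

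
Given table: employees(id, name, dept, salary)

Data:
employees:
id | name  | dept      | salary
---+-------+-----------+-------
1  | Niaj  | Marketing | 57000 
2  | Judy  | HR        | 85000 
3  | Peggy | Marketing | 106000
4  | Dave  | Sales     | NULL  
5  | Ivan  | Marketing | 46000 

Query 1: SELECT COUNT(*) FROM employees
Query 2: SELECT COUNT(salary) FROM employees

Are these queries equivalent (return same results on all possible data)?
No, not equivalent

Query 1 returns: [(5,)]
Query 2 returns: [(4,)]

Reason: COUNT(*) includes NULLs, COUNT(column) excludes them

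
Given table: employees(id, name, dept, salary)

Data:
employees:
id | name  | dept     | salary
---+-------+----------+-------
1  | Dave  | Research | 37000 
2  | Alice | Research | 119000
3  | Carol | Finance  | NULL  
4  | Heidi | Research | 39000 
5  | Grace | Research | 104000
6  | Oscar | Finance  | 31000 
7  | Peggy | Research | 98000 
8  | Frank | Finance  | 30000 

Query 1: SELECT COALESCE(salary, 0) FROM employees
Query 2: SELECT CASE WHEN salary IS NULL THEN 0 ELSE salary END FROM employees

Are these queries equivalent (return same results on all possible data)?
Yes, equivalent

Both queries return: [(0,), (30000,), (31000,), (37000,), (39000,), (98000,), (104000,), (119000,)]

Reason: COALESCE vs CASE for NULL handling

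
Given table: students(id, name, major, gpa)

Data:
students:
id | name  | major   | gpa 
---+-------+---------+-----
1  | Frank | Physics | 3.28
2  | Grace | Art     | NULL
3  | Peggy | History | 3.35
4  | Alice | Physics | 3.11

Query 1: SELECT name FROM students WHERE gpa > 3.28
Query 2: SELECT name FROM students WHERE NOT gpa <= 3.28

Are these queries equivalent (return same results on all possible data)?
Yes, equivalent

Both queries return: [('Peggy',)]

Reason: Both filter gpa > 3.28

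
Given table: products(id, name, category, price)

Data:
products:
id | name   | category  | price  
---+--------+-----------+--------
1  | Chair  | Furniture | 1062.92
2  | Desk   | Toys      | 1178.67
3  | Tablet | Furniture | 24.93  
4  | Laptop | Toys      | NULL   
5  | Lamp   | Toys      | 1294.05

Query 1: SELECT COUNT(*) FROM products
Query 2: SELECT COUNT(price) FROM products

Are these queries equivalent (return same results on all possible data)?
No, not equivalent

Query 1 returns: [(5,)]
Query 2 returns: [(4,)]

Reason: COUNT(*) includes NULLs, COUNT(column) excludes them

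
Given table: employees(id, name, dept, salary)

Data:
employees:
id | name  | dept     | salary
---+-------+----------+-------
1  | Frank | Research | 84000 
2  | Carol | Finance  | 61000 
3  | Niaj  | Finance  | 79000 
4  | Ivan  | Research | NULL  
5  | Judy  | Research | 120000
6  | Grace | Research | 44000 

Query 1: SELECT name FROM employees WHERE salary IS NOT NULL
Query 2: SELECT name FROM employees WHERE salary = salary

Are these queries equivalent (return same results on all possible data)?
Yes, equivalent

Both queries return: [('Carol',), ('Frank',), ('Grace',), ('Judy',), ('Niaj',)]

Reason: IS NOT NULL vs self-equality (both exclude NULLs)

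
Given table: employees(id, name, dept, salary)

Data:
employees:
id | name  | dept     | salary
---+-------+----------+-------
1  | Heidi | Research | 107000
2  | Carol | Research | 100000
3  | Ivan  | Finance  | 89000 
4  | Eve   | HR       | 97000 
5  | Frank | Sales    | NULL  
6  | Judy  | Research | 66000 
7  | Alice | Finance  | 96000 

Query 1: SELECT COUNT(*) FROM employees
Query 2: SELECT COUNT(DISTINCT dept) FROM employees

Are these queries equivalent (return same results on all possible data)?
No, not equivalent

Query 1 returns: [(7,)]
Query 2 returns: [(4,)]

Reason: COUNT(*) counts rows, COUNT(DISTINCT dept) counts unique depts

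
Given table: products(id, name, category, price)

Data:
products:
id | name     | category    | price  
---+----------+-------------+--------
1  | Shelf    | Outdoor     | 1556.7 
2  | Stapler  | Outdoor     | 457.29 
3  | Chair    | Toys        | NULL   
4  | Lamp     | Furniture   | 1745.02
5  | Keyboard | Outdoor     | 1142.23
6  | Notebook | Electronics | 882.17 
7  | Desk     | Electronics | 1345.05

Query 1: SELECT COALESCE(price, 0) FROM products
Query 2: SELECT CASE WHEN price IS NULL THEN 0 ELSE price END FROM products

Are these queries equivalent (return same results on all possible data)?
Yes, equivalent

Both queries return: [(0,), (457.29,), (882.17,), (1142.23,), (1345.05,), (1556.7,), (1745.02,)]

Reason: COALESCE vs CASE for NULL handling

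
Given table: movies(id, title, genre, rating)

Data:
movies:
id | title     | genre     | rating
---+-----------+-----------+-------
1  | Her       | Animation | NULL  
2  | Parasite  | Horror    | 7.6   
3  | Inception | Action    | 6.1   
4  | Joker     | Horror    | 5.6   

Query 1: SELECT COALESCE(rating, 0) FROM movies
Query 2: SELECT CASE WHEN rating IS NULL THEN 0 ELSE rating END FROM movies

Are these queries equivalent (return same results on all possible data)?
Yes, equivalent

Both queries return: [(0,), (5.6,), (6.1,), (7.6,)]

Reason: COALESCE vs CASE for NULL handling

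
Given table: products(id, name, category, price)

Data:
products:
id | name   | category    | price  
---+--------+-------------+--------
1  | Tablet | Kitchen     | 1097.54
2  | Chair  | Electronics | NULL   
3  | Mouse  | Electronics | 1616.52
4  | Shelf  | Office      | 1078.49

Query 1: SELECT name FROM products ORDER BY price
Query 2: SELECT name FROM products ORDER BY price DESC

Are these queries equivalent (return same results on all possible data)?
No, not equivalent

Query 1 returns: [('Chair',), ('Shelf',), ('Tablet',), ('Mouse',)]
Query 2 returns: [('Mouse',), ('Tablet',), ('Shelf',), ('Chair',)]

Reason: ASC vs DESC gives opposite ordering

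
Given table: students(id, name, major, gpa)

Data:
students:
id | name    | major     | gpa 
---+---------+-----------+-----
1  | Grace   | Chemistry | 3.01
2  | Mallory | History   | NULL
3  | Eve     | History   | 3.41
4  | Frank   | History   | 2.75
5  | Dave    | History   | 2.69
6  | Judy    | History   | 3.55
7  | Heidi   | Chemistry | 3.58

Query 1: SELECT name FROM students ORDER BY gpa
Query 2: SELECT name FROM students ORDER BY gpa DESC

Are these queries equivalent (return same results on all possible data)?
No, not equivalent

Query 1 returns: [('Mallory',), ('Dave',), ('Frank',), ('Grace',), ('Eve',), ('Judy',), ('Heidi',)]
Query 2 returns: [('Heidi',), ('Judy',), ('Eve',), ('Grace',), ('Frank',), ('Dave',), ('Mallory',)]

Reason: ASC vs DESC gives opposite ordering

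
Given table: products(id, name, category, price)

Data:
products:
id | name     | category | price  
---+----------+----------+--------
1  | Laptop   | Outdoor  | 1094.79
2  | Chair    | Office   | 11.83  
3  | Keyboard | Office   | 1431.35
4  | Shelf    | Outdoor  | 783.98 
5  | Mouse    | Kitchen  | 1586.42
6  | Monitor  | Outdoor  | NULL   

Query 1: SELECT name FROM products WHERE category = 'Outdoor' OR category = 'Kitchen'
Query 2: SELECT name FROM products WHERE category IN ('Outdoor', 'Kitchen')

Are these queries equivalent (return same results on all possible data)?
Yes, equivalent

Both queries return: [('Laptop',), ('Monitor',), ('Mouse',), ('Shelf',)]

Reason: OR vs IN are equivalent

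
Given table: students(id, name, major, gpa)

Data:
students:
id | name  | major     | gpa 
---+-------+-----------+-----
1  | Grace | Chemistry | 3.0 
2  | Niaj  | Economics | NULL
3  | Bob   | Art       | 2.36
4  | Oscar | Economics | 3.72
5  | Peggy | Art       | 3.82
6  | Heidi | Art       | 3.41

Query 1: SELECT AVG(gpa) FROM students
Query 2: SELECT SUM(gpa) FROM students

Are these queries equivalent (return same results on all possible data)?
No, not equivalent

Query 1 returns: [(3.2619999999999996,)]
Query 2 returns: [(16.31,)]

Reason: AVG vs SUM give different aggregate values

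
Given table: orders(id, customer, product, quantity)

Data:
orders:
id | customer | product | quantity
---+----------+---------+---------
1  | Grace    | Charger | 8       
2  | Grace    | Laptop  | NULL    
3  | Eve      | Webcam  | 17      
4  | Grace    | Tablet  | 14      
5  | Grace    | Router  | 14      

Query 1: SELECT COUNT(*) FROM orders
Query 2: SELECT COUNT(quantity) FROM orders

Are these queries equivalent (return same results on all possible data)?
No, not equivalent

Query 1 returns: [(5,)]
Query 2 returns: [(4,)]

Reason: COUNT(*) includes NULLs, COUNT(column) excludes them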